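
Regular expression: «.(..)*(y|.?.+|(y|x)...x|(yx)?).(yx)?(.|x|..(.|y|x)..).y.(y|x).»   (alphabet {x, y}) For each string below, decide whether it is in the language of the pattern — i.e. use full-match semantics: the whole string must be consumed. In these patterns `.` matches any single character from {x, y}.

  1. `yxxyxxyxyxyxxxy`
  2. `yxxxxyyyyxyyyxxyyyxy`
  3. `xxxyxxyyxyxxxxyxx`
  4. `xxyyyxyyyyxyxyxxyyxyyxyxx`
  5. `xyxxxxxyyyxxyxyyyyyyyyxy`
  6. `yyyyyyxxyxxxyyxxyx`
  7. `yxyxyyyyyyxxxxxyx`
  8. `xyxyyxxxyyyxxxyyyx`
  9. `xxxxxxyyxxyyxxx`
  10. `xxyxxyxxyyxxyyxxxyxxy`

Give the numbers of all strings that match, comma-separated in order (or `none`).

1 → no match
2 → match
3 → no match
4 → no match
5 → match
6 → no match
7 → no match
8 → match
9 → match
10 → match

2, 5, 8, 9, 10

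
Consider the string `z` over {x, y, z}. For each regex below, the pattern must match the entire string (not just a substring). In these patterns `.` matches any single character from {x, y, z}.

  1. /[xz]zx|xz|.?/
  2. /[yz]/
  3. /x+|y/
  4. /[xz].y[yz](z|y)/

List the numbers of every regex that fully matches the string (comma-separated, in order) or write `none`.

1, 2

1 → match
2 → match
3 → no match
4 → no match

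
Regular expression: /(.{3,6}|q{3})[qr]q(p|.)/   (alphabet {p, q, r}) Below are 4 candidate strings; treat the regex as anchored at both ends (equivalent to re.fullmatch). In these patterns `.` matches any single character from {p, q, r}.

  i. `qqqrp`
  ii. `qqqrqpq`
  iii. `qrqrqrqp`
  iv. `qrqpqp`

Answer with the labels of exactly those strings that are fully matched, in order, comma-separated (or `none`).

i → no match
ii → no match
iii → match
iv → no match

iii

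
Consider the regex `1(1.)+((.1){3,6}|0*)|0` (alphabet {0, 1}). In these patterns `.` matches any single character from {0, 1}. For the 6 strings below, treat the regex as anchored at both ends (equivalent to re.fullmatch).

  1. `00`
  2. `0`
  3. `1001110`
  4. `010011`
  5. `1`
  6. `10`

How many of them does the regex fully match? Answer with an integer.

1 → no match
2 → match
3 → no match
4 → no match
5 → no match
6 → no match
Total matched: 1

1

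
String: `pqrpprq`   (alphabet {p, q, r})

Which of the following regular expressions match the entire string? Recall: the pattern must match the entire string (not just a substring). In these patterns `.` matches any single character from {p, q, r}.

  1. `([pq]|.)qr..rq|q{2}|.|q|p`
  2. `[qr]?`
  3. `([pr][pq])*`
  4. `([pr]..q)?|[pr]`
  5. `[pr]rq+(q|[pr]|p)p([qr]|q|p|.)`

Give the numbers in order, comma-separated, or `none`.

1

1 → match
2 → no match
3 → no match
4 → no match
5 → no match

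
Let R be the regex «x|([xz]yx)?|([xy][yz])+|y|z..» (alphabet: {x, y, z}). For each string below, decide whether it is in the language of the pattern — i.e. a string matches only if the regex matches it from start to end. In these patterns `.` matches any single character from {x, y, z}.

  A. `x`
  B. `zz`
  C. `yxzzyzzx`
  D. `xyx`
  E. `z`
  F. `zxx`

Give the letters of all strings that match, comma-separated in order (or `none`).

A → match
B → no match
C → no match
D → match
E → no match
F → match

A, D, F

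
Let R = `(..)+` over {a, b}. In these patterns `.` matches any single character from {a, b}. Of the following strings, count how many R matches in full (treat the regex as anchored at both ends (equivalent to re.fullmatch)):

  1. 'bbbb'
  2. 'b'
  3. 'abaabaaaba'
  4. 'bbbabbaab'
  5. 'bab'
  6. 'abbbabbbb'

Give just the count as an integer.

2

1 → match
2 → no match
3 → match
4 → no match
5 → no match
6 → no match
Total matched: 2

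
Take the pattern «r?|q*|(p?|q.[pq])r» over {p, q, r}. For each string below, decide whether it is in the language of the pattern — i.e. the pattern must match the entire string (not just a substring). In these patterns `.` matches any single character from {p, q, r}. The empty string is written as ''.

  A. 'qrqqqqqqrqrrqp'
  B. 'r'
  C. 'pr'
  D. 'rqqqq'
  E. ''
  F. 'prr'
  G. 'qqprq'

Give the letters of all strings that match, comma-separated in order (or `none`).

B, C, E

A → no match
B → match
C → match
D → no match
E → match
F → no match
G → no match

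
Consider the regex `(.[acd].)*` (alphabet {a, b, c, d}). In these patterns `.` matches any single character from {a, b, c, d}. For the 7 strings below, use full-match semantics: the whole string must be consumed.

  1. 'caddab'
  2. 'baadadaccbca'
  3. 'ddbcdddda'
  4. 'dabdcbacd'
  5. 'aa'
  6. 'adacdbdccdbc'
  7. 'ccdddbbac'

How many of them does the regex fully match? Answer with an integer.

5

1 → match
2 → match
3 → match
4 → match
5 → no match
6 → no match
7 → match
Total matched: 5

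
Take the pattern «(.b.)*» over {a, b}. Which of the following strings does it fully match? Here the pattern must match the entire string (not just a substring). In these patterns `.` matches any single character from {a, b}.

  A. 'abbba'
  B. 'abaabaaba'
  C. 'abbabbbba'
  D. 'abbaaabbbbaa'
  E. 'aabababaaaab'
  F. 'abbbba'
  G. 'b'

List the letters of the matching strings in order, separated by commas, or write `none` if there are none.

A → no match
B → match
C → match
D → no match
E → no match
F → match
G → no match

B, C, F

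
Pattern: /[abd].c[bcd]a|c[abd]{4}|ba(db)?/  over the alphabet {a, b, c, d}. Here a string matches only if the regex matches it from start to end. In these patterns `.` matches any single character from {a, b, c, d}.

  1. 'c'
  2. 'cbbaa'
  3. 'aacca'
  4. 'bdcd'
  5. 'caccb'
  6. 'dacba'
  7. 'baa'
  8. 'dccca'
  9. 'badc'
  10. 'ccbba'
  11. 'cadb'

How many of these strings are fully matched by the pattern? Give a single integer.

4

1. 'c' → no match
2. 'cbbaa' → match
3. 'aacca' → match
4. 'bdcd' → no match
5. 'caccb' → no match
6. 'dacba' → match
7. 'baa' → no match
8. 'dccca' → match
9. 'badc' → no match
10. 'ccbba' → no match
11. 'cadb' → no match
Total matched: 4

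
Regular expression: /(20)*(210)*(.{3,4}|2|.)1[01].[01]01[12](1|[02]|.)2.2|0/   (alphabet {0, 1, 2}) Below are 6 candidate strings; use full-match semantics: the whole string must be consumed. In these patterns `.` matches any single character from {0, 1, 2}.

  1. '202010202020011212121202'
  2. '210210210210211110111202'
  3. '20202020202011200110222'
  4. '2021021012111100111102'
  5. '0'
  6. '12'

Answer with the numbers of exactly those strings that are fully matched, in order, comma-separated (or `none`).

2, 3, 5

1 → no match
2 → match
3 → match
4 → no match
5. '0' → match
6. '12' → no match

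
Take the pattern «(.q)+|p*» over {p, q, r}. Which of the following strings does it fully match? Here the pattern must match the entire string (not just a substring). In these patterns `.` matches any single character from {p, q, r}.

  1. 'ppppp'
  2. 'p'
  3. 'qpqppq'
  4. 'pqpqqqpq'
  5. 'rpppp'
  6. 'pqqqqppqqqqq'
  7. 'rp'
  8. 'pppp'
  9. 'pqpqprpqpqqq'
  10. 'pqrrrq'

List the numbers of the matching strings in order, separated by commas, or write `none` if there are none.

1, 2, 4, 8

1. 'ppppp' → match
2. 'p' → match
3. 'qpqppq' → no match
4. 'pqpqqqpq' → match
5. 'rpppp' → no match
6. 'pqqqqppqqqqq' → no match
7. 'rp' → no match
8. 'pppp' → match
9. 'pqpqprpqpqqq' → no match
10. 'pqrrrq' → no match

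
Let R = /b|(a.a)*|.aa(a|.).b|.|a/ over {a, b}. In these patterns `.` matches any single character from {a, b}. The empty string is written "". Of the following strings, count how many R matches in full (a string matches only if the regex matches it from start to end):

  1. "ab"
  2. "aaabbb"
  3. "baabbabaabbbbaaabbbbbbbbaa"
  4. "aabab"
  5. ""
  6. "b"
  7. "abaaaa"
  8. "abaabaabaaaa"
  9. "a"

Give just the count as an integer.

6

1 → no match
2 → match
3 → no match
4 → no match
5 → match
6 → match
7 → match
8 → match
9 → match
Total matched: 6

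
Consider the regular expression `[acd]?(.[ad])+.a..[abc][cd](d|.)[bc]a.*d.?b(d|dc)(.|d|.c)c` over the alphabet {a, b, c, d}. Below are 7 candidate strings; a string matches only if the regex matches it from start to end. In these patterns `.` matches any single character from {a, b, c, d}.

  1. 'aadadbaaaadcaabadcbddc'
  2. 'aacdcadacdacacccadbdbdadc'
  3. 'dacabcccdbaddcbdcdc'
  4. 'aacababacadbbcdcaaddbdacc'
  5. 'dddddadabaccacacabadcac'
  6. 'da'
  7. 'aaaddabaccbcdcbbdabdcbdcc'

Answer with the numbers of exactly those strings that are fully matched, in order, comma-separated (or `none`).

3, 4

1 → no match
2 → no match
3 → match
4 → match
5 → no match
6 → no match — must end with 'c'
7 → no match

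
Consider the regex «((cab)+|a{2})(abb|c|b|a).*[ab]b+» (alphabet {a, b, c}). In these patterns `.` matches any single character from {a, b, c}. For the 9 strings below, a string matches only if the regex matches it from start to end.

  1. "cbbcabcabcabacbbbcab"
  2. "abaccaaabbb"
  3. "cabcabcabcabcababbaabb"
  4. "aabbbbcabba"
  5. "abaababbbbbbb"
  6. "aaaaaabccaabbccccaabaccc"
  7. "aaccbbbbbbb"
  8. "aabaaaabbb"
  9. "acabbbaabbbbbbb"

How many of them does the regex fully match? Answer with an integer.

3

1 → no match
2 → no match
3 → match
4 → no match — must end with "b"
5 → no match
6 → no match — must end with "b"
7 → match
8 → match
9 → no match
Total matched: 3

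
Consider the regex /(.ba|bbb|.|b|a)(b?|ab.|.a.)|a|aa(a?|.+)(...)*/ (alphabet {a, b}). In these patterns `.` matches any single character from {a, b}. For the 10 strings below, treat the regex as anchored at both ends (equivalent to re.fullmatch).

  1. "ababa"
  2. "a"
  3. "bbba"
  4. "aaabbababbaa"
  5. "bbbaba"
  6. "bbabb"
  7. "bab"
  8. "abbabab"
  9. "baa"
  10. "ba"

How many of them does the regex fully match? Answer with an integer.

3

1 → no match
2 → match
3 → no match
4 → match
5 → match
6 → no match
7 → no match
8 → no match
9 → no match
10 → no match
Total matched: 3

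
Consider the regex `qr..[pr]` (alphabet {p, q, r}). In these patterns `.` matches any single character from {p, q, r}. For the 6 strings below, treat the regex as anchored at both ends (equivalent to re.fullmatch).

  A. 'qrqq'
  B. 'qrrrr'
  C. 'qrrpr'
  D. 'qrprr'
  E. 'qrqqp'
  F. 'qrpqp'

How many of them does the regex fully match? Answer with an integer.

A → no match
B → match
C → match
D → match
E → match
F → match
Total matched: 5

5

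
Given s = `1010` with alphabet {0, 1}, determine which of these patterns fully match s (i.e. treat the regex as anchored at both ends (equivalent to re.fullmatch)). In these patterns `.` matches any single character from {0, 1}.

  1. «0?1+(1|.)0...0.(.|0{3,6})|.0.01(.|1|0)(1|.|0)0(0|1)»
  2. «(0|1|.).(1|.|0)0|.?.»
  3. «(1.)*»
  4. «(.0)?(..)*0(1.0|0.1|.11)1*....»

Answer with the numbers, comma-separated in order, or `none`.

1 → no match
2 → match
3 → match
4 → no match

2, 3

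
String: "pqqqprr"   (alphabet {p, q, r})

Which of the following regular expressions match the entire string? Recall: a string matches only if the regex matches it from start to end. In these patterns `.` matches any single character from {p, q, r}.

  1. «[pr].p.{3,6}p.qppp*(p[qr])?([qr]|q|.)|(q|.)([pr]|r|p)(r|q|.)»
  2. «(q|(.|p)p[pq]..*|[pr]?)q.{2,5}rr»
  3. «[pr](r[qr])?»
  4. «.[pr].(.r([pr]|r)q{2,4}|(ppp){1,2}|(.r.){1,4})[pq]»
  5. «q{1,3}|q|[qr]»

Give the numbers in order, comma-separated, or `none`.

1 → no match
2 → match
3 → no match
4 → no match
5 → no match

2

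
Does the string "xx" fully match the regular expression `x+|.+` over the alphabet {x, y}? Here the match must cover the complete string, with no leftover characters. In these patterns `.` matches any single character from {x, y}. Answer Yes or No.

Yes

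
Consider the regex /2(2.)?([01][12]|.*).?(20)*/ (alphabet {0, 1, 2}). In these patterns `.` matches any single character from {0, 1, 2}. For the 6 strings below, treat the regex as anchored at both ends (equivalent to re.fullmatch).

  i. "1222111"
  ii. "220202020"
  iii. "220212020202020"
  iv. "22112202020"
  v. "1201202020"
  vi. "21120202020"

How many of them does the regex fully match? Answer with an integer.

4

i → no match — must start with "2"
ii → match
iii → match
iv → match
v → no match — must start with "2"
vi → match
Total matched: 4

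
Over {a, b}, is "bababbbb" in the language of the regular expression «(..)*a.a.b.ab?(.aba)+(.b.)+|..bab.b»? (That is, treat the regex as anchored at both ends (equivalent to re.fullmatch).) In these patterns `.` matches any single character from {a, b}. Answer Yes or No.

No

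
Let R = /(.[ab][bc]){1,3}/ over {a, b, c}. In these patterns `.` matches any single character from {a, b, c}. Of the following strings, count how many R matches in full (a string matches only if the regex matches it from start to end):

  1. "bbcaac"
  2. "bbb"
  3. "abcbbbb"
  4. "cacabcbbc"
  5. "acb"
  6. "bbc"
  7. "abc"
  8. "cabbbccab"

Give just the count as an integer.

1. "bbcaac" → match
2. "bbb" → match
3. "abcbbbb" → no match
4. "cacabcbbc" → match
5. "acb" → no match
6. "bbc" → match
7. "abc" → match
8. "cabbbccab" → match
Total matched: 6

6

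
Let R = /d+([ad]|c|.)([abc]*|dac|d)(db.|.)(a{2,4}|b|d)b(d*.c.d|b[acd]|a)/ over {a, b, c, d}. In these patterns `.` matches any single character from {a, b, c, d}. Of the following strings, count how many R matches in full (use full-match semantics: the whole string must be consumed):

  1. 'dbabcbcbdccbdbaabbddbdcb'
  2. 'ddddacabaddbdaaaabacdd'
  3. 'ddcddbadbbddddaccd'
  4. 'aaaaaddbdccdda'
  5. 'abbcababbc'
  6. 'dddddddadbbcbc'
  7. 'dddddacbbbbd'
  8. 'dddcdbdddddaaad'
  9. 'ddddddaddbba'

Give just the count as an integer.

1 → no match
2 → no match
3 → no match
4 → no match — must start with 'd'
5 → no match — must start with 'd'
6 → no match
7 → match
8 → no match
9 → match
Total matched: 2

2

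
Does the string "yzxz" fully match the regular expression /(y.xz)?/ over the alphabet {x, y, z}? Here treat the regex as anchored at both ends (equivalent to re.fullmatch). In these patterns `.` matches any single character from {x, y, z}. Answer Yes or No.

Yes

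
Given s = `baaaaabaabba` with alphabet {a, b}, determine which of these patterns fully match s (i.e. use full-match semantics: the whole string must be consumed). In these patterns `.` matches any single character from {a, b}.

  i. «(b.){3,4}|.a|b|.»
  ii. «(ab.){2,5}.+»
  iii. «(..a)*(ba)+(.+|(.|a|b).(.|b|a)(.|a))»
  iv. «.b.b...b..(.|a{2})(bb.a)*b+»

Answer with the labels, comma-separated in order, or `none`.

iii

i → no match
ii → no match — must start with `ab`
iii → match
iv → no match — must end with `b`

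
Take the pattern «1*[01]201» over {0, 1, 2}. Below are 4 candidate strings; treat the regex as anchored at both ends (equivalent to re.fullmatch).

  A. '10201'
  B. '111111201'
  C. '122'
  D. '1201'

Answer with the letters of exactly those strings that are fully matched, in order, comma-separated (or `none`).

A. '10201' → match
B. '111111201' → match
C. '122' → no match — must end with '201'
D. '1201' → match

A, B, D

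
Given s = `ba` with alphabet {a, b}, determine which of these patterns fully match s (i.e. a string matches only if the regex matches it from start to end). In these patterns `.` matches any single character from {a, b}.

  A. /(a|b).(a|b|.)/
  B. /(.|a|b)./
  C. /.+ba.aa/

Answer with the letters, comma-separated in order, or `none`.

A → no match
B → match
C → no match — must end with `aa`

B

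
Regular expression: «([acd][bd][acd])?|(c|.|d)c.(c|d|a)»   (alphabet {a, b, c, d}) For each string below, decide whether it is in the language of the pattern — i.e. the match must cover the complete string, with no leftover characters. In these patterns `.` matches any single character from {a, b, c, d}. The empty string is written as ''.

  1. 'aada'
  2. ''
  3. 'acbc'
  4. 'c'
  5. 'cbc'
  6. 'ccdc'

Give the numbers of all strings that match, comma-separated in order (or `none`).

1. 'aada' → no match
2. '' → match
3. 'acbc' → match
4. 'c' → no match
5. 'cbc' → match
6. 'ccdc' → match

2, 3, 5, 6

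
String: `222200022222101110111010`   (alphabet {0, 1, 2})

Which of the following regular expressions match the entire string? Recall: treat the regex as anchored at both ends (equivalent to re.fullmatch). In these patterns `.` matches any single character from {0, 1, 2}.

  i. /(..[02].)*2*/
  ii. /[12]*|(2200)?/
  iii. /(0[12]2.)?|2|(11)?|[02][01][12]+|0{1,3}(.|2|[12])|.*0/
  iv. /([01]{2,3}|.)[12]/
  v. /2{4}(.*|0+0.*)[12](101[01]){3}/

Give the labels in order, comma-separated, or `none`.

i → no match
ii → no match
iii → match
iv → no match
v → match

iii, v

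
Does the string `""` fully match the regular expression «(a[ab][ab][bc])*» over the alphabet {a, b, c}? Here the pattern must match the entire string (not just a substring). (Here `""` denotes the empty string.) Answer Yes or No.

Yes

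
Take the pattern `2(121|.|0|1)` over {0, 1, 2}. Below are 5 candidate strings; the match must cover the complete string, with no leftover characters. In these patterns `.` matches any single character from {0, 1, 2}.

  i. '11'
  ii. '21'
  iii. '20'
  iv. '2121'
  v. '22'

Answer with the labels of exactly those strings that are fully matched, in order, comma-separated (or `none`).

ii, iii, iv, v

i → no match — must start with '2'
ii → match
iii → match
iv → match
v → match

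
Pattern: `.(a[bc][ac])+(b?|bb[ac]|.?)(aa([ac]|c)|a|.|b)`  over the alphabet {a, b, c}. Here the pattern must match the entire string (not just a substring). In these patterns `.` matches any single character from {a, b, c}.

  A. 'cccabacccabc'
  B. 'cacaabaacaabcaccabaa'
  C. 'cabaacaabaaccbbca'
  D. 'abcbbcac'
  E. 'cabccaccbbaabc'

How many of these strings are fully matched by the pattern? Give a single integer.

2

A. 'cccabacccabc' → no match
B → match
C → match
D. 'abcbbcac' → no match
E → no match
Total matched: 2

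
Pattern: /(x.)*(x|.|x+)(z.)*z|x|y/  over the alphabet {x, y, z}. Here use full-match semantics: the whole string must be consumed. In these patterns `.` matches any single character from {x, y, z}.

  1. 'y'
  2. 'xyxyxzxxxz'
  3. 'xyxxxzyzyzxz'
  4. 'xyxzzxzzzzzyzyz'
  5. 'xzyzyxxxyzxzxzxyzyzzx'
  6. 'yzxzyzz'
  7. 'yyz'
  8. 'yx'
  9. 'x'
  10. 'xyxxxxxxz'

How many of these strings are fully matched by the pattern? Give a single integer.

5

1 → match
2 → match
3 → match
4 → no match
5 → no match
6 → no match
7 → no match
8 → no match
9 → match
10 → match
Total matched: 5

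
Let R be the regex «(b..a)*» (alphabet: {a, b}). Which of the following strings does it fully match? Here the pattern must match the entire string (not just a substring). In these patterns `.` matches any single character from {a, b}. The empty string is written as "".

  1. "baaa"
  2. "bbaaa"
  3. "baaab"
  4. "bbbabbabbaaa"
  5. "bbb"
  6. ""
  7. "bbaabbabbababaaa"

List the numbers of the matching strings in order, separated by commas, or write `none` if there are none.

1, 6

1. "baaa" → match
2. "bbaaa" → no match
3. "baaab" → no match
4. "bbbabbabbaaa" → no match
5. "bbb" → no match
6. "" → match
7 → no match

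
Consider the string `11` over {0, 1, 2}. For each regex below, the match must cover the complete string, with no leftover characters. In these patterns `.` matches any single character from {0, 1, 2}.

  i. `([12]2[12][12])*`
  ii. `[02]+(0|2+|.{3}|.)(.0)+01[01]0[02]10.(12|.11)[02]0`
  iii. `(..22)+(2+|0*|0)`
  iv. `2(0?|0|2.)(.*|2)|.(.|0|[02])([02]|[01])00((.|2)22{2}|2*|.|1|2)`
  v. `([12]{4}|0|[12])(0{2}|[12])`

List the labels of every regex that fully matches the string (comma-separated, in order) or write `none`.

i → no match
ii → no match — must end with `0`
iii → no match
iv → no match
v → match

v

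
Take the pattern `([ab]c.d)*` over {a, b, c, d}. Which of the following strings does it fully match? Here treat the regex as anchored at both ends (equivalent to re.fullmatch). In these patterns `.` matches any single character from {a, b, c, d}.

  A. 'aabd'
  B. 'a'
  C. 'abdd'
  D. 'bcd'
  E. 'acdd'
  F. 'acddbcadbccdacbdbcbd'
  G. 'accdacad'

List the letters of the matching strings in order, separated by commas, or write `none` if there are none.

A. 'aabd' → no match
B. 'a' → no match
C. 'abdd' → no match
D. 'bcd' → no match
E. 'acdd' → match
F → match
G. 'accdacad' → match

E, F, G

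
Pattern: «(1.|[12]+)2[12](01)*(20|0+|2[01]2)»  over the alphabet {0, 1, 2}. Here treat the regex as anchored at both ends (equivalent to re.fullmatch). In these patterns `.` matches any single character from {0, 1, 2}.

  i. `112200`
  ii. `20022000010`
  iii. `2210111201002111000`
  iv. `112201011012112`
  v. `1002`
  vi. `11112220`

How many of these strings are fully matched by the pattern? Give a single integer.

2

i. `112200` → match
ii. `20022000010` → no match
iii → no match
iv → no match
v. `1002` → no match
vi. `11112220` → match
Total matched: 2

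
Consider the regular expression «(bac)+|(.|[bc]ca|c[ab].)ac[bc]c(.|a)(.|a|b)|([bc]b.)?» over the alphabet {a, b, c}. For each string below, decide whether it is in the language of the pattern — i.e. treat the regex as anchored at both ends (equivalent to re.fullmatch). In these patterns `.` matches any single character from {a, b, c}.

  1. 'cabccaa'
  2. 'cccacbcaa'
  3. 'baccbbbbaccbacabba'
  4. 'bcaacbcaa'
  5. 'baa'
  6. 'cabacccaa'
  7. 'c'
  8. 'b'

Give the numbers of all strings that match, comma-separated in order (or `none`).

1 → no match
2 → no match
3 → no match
4 → match
5 → no match
6 → match
7 → no match
8 → no match

4, 6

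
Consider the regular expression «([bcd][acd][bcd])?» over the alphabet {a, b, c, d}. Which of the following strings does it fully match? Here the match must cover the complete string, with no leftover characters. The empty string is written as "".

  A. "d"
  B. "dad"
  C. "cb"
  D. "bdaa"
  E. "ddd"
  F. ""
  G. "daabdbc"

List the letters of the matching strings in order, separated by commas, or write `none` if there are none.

A → no match
B → match
C → no match
D → no match
E → match
F → match
G → no match

B, E, F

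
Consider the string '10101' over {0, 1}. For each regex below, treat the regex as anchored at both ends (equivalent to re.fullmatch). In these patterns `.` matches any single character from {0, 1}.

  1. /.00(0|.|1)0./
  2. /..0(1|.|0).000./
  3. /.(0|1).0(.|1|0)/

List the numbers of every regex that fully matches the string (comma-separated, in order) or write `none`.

1 → no match
2 → no match
3 → match

3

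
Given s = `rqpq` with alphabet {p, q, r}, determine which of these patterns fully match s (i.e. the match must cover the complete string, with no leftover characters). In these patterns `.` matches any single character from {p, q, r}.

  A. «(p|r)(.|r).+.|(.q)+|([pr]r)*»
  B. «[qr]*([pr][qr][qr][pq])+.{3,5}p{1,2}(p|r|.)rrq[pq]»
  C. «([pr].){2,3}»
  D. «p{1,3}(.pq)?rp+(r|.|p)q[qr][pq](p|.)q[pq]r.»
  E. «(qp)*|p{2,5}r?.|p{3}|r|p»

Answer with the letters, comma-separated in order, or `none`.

A, C

A → match
B → no match
C → match
D → no match — must start with `p`
E → no match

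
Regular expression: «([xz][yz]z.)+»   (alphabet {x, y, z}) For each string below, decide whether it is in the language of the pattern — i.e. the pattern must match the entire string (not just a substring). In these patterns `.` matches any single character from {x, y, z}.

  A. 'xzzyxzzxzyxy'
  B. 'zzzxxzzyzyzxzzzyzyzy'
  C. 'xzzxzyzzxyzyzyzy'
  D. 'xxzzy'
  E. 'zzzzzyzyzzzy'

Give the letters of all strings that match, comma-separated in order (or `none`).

B, C, E

A → no match
B → match
C → match
D → no match
E → match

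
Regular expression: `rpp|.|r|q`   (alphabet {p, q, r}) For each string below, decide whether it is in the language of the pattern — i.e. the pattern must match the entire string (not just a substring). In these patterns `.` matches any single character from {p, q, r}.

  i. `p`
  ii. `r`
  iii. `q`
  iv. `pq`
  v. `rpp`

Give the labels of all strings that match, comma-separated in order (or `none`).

i, ii, iii, v

i → match
ii → match
iii → match
iv → no match
v → match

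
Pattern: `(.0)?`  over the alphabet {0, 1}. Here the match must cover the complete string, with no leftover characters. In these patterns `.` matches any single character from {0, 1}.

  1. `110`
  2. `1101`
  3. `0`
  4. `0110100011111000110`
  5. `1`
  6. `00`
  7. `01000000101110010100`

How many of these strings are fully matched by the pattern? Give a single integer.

1

1 → no match
2 → no match
3 → no match
4 → no match
5 → no match
6 → match
7 → no match
Total matched: 1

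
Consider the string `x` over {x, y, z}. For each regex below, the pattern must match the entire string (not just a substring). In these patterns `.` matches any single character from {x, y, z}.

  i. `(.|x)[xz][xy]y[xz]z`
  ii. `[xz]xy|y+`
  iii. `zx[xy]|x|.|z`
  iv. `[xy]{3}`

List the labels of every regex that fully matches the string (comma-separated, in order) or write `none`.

iii

i → no match — must end with `z`
ii → no match
iii → match
iv → no match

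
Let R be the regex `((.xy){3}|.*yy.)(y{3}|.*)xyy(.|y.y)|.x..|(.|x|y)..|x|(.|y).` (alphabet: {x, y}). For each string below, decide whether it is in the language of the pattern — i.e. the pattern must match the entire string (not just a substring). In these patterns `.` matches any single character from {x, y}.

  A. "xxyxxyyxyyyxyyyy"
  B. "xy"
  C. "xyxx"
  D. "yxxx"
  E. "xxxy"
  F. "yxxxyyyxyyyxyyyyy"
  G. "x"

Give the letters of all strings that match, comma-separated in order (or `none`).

B, D, E, F, G

A → no match
B → match
C → no match
D → match
E → match
F → match
G → match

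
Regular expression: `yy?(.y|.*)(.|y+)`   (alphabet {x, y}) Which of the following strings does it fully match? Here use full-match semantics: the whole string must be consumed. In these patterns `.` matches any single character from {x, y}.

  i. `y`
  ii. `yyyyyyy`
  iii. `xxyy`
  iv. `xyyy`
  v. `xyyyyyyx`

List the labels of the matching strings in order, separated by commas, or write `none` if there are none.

ii

i. `y` → no match
ii. `yyyyyyy` → match
iii. `xxyy` → no match — must start with `y`
iv. `xyyy` → no match — must start with `y`
v. `xyyyyyyx` → no match — must start with `y`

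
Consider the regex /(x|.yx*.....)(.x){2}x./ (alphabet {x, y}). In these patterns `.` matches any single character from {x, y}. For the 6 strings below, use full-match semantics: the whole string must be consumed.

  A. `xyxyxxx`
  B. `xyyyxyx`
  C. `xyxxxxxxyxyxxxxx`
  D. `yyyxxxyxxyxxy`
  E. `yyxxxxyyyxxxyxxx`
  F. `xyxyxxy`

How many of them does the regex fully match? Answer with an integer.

5

A → match
B → no match
C → match
D → match
E → match
F → match
Total matched: 5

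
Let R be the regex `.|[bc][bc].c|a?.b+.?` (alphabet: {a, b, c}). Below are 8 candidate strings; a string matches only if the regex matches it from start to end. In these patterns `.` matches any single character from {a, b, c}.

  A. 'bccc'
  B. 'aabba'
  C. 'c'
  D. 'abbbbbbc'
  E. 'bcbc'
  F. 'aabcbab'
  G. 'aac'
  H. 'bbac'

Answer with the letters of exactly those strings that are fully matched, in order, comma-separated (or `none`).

A, B, C, D, E, H

A → match
B → match
C → match
D → match
E → match
F → no match
G → no match
H → match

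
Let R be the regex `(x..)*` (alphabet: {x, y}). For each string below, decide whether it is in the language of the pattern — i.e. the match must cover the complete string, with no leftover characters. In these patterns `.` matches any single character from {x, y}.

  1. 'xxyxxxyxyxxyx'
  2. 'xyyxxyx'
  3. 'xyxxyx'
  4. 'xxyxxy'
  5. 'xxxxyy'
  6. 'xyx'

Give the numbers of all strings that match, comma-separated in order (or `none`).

3, 4, 5, 6

1 → no match
2 → no match
3 → match
4 → match
5 → match
6 → match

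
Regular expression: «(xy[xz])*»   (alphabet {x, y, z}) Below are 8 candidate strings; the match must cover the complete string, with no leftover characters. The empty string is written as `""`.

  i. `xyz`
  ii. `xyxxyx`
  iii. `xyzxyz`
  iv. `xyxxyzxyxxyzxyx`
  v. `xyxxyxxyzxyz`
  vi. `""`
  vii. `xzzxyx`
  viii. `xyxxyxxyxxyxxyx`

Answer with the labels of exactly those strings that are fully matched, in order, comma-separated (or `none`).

i → match
ii → match
iii → match
iv → match
v → match
vi → match
vii → no match
viii → match

i, ii, iii, iv, v, vi, viii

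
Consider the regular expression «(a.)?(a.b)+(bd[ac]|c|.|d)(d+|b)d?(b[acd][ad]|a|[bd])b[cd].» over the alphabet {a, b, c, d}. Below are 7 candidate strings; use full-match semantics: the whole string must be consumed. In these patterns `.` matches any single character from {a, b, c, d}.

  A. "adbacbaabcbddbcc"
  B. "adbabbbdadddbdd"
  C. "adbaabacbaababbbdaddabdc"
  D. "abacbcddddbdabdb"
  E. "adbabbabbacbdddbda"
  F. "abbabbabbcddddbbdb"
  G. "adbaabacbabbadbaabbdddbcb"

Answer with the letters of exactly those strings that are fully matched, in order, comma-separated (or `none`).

A, B, C, D, E, F, G

A → match
B → match
C → match
D → match
E → match
F → match
G → match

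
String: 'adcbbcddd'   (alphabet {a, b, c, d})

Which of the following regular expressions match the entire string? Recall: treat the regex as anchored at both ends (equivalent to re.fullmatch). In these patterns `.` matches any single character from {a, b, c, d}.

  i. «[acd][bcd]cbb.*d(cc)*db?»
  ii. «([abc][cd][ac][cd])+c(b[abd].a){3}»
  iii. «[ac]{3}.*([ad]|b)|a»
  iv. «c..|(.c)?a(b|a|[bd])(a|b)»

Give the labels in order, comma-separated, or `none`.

i

i → match
ii → no match — must end with 'a'
iii → no match
iv → no match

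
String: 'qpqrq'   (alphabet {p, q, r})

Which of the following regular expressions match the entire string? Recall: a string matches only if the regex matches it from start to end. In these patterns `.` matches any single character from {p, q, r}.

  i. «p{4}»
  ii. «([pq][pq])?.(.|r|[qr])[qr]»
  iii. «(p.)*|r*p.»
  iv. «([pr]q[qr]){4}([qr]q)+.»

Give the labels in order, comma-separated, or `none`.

ii

i → no match — must start with 'p'
ii → match
iii → no match
iv → no match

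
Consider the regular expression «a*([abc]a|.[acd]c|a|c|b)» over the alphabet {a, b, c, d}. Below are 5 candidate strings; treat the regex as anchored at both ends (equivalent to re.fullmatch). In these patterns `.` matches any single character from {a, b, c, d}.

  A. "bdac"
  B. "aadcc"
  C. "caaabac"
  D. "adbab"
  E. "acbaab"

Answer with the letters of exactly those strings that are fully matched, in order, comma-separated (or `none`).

B

A → no match
B → match
C → no match
D → no match
E → no match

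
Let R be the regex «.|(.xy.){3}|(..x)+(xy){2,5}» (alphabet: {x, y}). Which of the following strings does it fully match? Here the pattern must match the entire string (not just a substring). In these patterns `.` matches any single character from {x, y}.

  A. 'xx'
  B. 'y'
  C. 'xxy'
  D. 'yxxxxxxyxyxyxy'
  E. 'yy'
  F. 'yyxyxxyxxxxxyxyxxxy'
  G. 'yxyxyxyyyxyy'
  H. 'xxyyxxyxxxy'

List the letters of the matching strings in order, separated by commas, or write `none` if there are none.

B, D, G

A. 'xx' → no match
B. 'y' → match
C. 'xxy' → no match
D → match
E. 'yy' → no match
F → no match
G. 'yxyxyxyyyxyy' → match
H. 'xxyyxxyxxxy' → no match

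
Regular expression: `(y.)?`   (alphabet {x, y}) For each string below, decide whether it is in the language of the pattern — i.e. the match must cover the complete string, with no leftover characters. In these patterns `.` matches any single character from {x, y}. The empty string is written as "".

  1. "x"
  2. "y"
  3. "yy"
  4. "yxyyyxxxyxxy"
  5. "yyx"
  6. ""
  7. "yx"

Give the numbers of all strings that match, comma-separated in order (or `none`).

1. "x" → no match
2. "y" → no match
3. "yy" → match
4. "yxyyyxxxyxxy" → no match
5. "yyx" → no match
6. "" → match
7. "yx" → match

3, 6, 7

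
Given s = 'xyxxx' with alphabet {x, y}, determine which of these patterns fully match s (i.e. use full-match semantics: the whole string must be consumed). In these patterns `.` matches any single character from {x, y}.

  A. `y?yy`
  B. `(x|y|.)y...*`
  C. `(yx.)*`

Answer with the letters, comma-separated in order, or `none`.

A → no match — must end with 'yy'
B → match
C → no match

B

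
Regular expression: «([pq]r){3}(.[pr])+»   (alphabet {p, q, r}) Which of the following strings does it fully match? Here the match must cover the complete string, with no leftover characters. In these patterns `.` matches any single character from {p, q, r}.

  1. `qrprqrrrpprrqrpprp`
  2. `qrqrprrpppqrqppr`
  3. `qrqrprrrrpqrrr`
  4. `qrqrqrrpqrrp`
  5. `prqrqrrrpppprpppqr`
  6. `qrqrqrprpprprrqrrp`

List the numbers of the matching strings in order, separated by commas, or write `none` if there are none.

1, 2, 3, 4, 5, 6

1 → match
2 → match
3 → match
4 → match
5 → match
6 → match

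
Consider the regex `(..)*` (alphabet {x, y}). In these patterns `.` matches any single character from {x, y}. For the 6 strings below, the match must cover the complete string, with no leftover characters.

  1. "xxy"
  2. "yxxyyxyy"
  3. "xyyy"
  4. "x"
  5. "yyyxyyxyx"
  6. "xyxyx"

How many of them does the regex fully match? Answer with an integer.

1 → no match
2 → match
3 → match
4 → no match
5 → no match
6 → no match
Total matched: 2

2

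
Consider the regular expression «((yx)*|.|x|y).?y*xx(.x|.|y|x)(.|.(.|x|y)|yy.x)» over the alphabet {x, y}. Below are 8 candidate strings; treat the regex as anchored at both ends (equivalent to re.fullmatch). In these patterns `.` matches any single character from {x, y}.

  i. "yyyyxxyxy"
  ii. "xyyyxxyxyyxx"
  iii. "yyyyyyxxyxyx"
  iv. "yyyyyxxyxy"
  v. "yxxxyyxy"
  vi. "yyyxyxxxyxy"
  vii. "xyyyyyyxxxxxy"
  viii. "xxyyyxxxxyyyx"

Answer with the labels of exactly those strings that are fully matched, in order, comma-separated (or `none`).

i, ii, iii, iv, vii, viii

i → match
ii → match
iii → match
iv → match
v → no match
vi → no match
vii → match
viii → match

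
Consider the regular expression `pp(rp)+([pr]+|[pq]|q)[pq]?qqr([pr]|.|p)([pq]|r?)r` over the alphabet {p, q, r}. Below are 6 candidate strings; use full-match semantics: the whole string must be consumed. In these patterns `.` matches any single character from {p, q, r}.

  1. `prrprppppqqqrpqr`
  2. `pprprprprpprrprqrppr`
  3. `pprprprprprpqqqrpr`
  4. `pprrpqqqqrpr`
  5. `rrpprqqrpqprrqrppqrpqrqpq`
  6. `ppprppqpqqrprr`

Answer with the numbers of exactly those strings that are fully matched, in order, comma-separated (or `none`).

1 → no match — must start with `pprp`
2 → no match
3 → match
4. `pprrpqqqqrpr` → no match — must start with `pprp`
5 → no match — must start with `pprp`
6 → no match — must start with `pprp`

3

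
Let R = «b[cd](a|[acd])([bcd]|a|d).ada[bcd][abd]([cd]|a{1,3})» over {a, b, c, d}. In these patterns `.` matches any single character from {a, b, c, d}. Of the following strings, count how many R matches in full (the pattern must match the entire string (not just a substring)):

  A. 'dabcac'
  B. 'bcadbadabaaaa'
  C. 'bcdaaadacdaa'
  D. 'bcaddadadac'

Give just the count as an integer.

A → no match — must start with 'b'
B → match
C → match
D → match
Total matched: 3

3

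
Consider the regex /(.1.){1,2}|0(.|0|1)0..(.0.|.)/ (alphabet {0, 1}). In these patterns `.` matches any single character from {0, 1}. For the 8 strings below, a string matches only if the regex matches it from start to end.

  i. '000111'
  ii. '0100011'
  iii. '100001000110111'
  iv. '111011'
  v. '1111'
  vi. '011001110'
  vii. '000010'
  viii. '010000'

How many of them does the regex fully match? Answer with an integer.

i → match
ii → no match
iii → no match
iv → match
v → no match
vi → no match
vii → match
viii → match
Total matched: 4

4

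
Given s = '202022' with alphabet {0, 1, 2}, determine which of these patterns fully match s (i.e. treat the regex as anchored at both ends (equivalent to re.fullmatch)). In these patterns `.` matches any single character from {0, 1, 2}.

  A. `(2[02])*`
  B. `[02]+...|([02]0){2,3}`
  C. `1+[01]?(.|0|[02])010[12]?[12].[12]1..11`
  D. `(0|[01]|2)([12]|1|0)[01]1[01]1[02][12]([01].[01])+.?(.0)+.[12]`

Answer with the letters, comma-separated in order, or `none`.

A → match
B → match
C → no match — must start with '1'
D → no match

A, B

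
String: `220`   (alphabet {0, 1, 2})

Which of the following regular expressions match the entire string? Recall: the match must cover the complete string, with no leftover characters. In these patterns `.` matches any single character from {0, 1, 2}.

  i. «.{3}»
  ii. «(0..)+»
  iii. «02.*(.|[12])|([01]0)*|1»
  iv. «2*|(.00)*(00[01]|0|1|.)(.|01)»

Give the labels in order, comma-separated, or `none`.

i → match
ii → no match — must start with `0`
iii → no match
iv → no match

i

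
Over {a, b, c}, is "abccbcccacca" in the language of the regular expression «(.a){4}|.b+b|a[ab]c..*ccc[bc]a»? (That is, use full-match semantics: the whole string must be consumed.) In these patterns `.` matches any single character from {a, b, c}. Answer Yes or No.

No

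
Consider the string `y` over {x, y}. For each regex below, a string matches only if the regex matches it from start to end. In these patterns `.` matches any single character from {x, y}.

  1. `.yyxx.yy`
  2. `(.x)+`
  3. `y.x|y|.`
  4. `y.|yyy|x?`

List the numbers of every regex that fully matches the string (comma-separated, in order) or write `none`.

3

1 → no match — must end with `yy`
2 → no match — must end with `x`
3 → match
4 → no match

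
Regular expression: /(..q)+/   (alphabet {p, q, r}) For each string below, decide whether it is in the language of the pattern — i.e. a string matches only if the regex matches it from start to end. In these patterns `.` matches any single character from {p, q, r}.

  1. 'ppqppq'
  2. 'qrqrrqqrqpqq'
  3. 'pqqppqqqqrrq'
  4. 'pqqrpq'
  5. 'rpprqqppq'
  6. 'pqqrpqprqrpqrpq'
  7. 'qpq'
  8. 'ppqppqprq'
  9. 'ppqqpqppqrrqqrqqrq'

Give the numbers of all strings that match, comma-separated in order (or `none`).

1, 2, 3, 4, 6, 7, 8, 9

1. 'ppqppq' → match
2. 'qrqrrqqrqpqq' → match
3. 'pqqppqqqqrrq' → match
4. 'pqqrpq' → match
5. 'rpprqqppq' → no match
6 → match
7. 'qpq' → match
8. 'ppqppqprq' → match
9 → match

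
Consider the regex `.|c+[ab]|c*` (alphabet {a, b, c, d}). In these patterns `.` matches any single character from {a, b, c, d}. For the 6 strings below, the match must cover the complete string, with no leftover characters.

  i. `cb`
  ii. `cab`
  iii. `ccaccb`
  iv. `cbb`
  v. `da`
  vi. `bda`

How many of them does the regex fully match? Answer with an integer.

i → match
ii → no match
iii → no match
iv → no match
v → no match
vi → no match
Total matched: 1

1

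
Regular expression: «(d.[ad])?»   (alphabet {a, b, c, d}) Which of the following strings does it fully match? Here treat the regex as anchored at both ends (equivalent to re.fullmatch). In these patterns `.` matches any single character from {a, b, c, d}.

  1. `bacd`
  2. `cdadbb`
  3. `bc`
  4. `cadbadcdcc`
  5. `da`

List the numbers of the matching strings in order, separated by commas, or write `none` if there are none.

1 → no match
2 → no match
3 → no match
4 → no match
5 → no match

none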